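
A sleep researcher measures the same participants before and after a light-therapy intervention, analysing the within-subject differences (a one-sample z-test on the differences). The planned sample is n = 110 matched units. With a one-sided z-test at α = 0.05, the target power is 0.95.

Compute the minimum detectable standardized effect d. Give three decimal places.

d ≈ 0.314

Required noncentrality: δ = z_{0.05} + z_{0.05} = 1.645 + 1.645 = 3.290.
δ = d·√n ⇒ d = δ/√n = 3.290/√110 = 0.3137.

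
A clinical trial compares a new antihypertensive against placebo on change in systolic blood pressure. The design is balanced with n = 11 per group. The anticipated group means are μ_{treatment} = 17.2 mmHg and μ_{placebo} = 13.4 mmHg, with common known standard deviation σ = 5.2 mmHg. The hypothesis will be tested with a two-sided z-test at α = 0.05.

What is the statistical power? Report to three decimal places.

Standardized effect: d = |μ_{treatment} − μ_{placebo}| / σ = |17.2 − 13.4| / 5.2 = 0.7308
Noncentrality parameter: δ = d·√(n/2) = 0.7308 × √(11/2) = 1.7138
Two-sided α = 0.05 → critical value z_{0.025} = 1.960.
Power = Φ(δ − 1.960) + Φ(−δ − 1.960) = Φ(-0.246) + Φ(-3.674) = 0.4028 + 0.0001 = 0.4029.

Power ≈ 0.403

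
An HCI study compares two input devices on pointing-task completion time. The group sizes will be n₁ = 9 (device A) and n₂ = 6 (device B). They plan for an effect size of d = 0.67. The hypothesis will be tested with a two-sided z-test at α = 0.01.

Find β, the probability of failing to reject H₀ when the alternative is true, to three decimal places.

β ≈ 0.904

Noncentrality parameter: δ = d / √(1/n₁ + 1/n₂) = 0.67 / √(1/9 + 1/6) = 1.2712
Critical value for a two-sided test at α = 0.01: z_{α/2} = 2.576.
Power = Φ(δ − 2.576) + Φ(−δ − 2.576) = Φ(-1.305) + Φ(-3.847) = 0.0960 + 0.0001 = 0.0961.
Type II error: β = 1 − power = 1 − 0.0961 = 0.9039.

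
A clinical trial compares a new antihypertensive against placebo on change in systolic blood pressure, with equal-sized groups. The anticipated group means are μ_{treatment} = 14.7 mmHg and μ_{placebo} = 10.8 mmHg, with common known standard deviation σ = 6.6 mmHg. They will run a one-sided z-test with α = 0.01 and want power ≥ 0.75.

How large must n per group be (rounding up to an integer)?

Standardized effect: d = |μ_{treatment} − μ_{placebo}| / σ = |14.7 − 10.8| / 6.6 = 0.5909
Set Φ(δ − 2.326) = 0.75; then δ − 2.326 = Φ⁻¹(0.75) = 0.674, giving δ = 3.001.
δ = d·√(n/2) ⇒ n = 2(δ/d)² = 2 × (3.001 / 0.5909)² = 51.58.
Rounding up, n = 52 per group.

n = 52 per group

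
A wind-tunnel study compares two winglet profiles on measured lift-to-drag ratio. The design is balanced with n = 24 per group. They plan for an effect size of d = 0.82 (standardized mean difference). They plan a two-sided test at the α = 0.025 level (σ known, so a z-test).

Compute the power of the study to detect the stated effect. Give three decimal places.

Noncentrality parameter: δ = d·√(n/2) = 0.82 × √(24/2) = 2.8406
Critical value for a two-sided test at α = 0.025: z_{α/2} = 2.241.
Power = Φ(δ − 2.241) + Φ(−δ − 2.241) = Φ(0.599) + Φ(-5.082) = 0.7255 + 0.0000 = 0.7255.

Power ≈ 0.725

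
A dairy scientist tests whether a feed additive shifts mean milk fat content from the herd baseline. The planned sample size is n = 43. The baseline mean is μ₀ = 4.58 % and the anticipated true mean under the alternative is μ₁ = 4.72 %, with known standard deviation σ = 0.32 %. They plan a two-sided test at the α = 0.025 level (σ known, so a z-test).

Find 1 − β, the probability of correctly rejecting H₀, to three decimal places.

Standardized effect: d = |μ₁ − μ₀| / σ = |4.72 − 4.58| / 0.32 = 0.4375
Noncentrality parameter: δ = d·√n = 0.4375 × √43 = 2.8689
Two-sided α = 0.025 → critical value z_{0.0125} = 2.241.
Power = Φ(δ − 2.241) + Φ(−δ − 2.241) = Φ(0.627) + Φ(-5.110) = 0.7348 + 0.0000 = 0.7348.

Power ≈ 0.735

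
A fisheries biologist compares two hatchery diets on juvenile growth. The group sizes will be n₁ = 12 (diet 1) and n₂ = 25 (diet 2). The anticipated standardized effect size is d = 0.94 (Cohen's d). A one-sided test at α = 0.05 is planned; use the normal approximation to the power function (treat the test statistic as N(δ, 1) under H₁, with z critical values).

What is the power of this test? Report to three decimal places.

Power ≈ 0.849

Noncentrality parameter: λ = d / √(1/n₁ + 1/n₂) = 0.94 / √(1/12 + 1/25) = 2.6766
Critical value for a one-sided test at α = 0.05: z_α = 1.645.
Power = P(Z > 1.645 − λ) = Φ(1.032) = 0.8489.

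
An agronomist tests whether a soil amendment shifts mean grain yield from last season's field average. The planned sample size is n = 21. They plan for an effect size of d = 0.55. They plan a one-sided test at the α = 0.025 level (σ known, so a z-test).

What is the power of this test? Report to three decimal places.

Noncentrality parameter: δ = d·√n = 0.55 × √21 = 2.5204
One-sided α = 0.025 → critical value z_{0.025} = 1.960.
Power = P(Z > 1.960 − δ) = Φ(0.560) = 0.7124.

Power ≈ 0.712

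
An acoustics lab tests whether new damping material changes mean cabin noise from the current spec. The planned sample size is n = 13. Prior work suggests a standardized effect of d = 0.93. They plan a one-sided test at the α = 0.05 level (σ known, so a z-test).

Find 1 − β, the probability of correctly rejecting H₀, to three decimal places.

Noncentrality parameter: δ = d·√n = 0.93 × √13 = 3.3532
One-sided α = 0.05 → critical value z_{0.05} = 1.645.
Power = P(Z > 1.645 − δ) = Φ(1.708) = 0.9562.

Power ≈ 0.956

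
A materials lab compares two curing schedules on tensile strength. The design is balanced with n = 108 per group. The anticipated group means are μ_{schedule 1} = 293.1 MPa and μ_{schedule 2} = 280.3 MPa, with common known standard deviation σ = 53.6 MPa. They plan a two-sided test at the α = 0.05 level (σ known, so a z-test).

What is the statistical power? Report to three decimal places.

Power ≈ 0.419

Standardized effect: d = |μ_{schedule 1} − μ_{schedule 2}| / σ = |293.1 − 280.3| / 53.6 = 0.2388
Noncentrality parameter: δ = d·√(n/2) = 0.2388 × √(108/2) = 1.7549
Two-sided α = 0.05 → critical value z_{0.025} = 1.960.
Power = Φ(δ − 1.960) + Φ(−δ − 1.960) = Φ(-0.205) + Φ(-3.715) = 0.4187 + 0.0001 = 0.4188.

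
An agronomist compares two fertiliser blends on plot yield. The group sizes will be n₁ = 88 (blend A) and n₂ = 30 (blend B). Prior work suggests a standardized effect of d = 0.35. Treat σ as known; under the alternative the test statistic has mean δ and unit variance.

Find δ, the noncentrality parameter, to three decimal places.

The noncentrality parameter scales effect size by the design's sample-size factor: δ = d / √(1/n₁ + 1/n₂) = 0.35 / √(1/88 + 1/30) = 1.6555

δ ≈ 1.655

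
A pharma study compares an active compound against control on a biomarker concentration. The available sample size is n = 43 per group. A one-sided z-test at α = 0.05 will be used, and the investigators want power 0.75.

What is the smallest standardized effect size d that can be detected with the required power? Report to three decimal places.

d ≈ 0.500

Need Φ(δ − 1.645) = 0.75, so δ = 1.645 + 0.674 = 2.319.
δ = d·√(n/2) ⇒ d = δ/√(n/2) = 2.319/√(43/2) = 0.5002.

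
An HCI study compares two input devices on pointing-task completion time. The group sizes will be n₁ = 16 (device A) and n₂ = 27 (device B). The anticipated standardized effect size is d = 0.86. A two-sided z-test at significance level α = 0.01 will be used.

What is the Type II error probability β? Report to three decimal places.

β ≈ 0.440

Noncentrality parameter: δ = d / √(1/n₁ + 1/n₂) = 0.86 / √(1/16 + 1/27) = 2.7259
Critical value for a two-sided test at α = 0.01: z_{α/2} = 2.576.
Power = Φ(δ − 2.576) + Φ(−δ − 2.576) = Φ(0.150) + Φ(-5.302) = 0.5596 + 0.0000 = 0.5596.
Type II error: β = 1 − power = 1 − 0.5596 = 0.4404.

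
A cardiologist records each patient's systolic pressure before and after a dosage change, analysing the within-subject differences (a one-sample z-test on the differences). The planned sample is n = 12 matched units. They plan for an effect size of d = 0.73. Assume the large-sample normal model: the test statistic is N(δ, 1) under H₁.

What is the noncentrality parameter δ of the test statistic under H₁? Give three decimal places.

δ ≈ 2.529

δ = d·√n = 0.73 × √12 = 2.5288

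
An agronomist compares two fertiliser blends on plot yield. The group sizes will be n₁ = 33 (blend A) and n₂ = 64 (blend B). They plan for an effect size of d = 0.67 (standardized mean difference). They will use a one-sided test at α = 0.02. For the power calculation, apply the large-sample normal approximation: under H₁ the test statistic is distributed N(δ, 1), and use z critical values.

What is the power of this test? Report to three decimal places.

Noncentrality parameter: δ = d / √(1/n₁ + 1/n₂) = 0.67 / √(1/33 + 1/64) = 3.1263
Critical value for a one-sided test at α = 0.02: z_α = 2.054.
Power = P(Z > 2.054 − δ) = Φ(1.073) = 0.8583.

Power ≈ 0.858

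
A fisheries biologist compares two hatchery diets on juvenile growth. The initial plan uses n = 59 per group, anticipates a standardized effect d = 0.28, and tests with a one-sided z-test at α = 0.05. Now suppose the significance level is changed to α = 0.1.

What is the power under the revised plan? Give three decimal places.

δ = d·√(n/2) = 0.28 × √(59/2) = 1.5208 (unchanged). New critical value: z_{0.1} = 1.282.
Revised power = Φ(δ − 1.282) = Φ(0.239) = 0.5945.

Power ≈ 0.595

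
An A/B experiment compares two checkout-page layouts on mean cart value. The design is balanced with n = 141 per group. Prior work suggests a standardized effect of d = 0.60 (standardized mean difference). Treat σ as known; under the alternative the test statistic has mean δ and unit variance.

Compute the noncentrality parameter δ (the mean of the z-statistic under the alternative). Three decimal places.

δ ≈ 5.038

The noncentrality parameter scales effect size by the design's sample-size factor: δ = d·√(n/2) = 0.60 × √(141/2) = 5.0379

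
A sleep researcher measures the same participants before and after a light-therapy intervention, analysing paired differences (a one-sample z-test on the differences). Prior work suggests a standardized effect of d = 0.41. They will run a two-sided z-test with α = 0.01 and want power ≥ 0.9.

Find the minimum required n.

Set Φ(δ − 2.576) = 0.9; then δ − 2.576 = Φ⁻¹(0.9) = 1.282, giving δ = 3.857.
(The Φ(−δ − z_{α/2}) term is vanishingly small for δ > 0 and is dropped in the standard sample-size formula.)
δ = d·√n ⇒ n = (δ/d)² = (3.857 / 0.41)² = 88.52.
Rounding up, n = 89.

n = 89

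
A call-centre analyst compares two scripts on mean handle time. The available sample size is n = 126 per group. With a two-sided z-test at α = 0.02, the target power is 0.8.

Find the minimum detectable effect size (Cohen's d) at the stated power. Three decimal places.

d ≈ 0.399

Required noncentrality: δ = z_{0.01} + z_{0.20} = 2.326 + 0.842 = 3.168.
(The second rejection-region term Φ(−δ − z_{α/2}) is negligible and dropped.)
δ = d·√(n/2) ⇒ d = δ/√(n/2) = 3.168/√(126/2) = 0.3991.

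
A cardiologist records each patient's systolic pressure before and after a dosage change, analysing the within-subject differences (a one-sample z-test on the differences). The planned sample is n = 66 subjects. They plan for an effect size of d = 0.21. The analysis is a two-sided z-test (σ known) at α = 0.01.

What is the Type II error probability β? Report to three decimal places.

β ≈ 0.808

Noncentrality parameter: δ = d·√n = 0.21 × √66 = 1.7060
Critical value for a two-sided test at α = 0.01: z_{α/2} = 2.576.
Power = Φ(δ − 2.576) + Φ(−δ − 2.576) = Φ(-0.870) + Φ(-4.282) = 0.1922 + 0.0000 = 0.1922.
Type II error: β = 1 − power = 1 − 0.1922 = 0.8078.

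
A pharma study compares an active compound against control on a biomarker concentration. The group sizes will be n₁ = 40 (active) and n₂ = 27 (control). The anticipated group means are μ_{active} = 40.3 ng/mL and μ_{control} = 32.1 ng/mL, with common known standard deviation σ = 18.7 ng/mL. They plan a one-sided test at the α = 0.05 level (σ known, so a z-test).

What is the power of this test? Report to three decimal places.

Power ≈ 0.546

Standardized effect: d = |μ_{active} − μ_{control}| / σ = |40.3 − 32.1| / 18.7 = 0.4385
Noncentrality parameter: δ = d / √(1/n₁ + 1/n₂) = 0.4385 / √(1/40 + 1/27) = 1.7605
Critical value for a one-sided test at α = 0.05: z_α = 1.645.
Power = Φ(δ − 1.645) = Φ(0.116) = 0.5461.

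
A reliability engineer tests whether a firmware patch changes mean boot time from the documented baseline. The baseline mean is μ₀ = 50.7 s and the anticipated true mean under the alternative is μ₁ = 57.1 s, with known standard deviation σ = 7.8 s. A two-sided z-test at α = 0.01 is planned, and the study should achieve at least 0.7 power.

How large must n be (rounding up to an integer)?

n = 15

Standardized effect: d = |μ₁ − μ₀| / σ = |57.1 − 50.7| / 7.8 = 0.8205
Set Φ(δ − 2.576) = 0.7; then δ − 2.576 = Φ⁻¹(0.7) = 0.524, giving δ = 3.100.
(For δ > 0 the lower-tail rejection region contributes negligibly to power, so the one-term inversion is standard.)
δ = d·√n ⇒ n = (δ/d)² = (3.100 / 0.8205)² = 14.28.
Round up to the next whole unit.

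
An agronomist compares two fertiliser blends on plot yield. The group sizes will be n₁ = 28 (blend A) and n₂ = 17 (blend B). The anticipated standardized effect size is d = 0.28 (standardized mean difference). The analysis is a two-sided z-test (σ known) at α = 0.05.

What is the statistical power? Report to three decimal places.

Noncentrality parameter: δ = d / √(1/n₁ + 1/n₂) = 0.28 / √(1/28 + 1/17) = 0.9107
Critical value for a two-sided test at α = 0.05: z_{α/2} = 1.960.
Power = Φ(δ − 1.960) + Φ(−δ − 1.960) = Φ(-1.049) + Φ(-2.871) = 0.1470 + 0.0020 = 0.1491.

Power ≈ 0.149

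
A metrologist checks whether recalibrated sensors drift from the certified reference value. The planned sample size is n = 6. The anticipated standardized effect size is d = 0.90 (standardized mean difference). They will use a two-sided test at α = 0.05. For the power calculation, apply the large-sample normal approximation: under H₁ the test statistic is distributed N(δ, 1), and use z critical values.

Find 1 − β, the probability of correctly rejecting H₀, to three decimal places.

Noncentrality parameter: δ = d·√n = 0.90 × √6 = 2.2045
Two-sided α = 0.05 → critical value z_{0.025} = 1.960.
Power = Φ(δ − 1.960) + Φ(−δ − 1.960) = Φ(0.245) + Φ(-4.165) = 0.5966 + 0.0000 = 0.5966.

Power ≈ 0.597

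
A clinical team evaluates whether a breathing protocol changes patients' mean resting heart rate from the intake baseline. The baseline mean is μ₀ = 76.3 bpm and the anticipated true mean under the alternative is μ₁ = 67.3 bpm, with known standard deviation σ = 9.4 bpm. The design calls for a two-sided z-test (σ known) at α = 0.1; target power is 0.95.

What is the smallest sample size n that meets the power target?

n = 12

Standardized effect: d = |μ₁ − μ₀| / σ = |67.3 − 76.3| / 9.4 = 0.9574
For power 0.95 need Φ(δ − z_{0.05}) = 0.95, so δ = z_{0.05} + z_{0.05} = 1.645 + 1.645 = 3.290.
(For δ > 0 the lower-tail rejection region contributes negligibly to power, so the one-term inversion is standard.)
δ = d·√n ⇒ n = (δ/d)² = (3.290 / 0.9574)² = 11.81.
Round up to the next whole unit.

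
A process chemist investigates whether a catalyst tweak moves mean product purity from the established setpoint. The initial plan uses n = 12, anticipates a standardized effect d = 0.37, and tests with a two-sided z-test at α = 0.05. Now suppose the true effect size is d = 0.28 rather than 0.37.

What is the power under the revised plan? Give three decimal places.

Power ≈ 0.163

With d = 0.28: δ = d·√n = 0.28 × √12 = 0.9699. Critical value z_{0.025} = 1.960.
Revised power = Φ(δ − 1.960) + Φ(−δ − 1.960) = Φ(-0.990) + Φ(-2.930) = 0.1611 + 0.0017 = 0.1628.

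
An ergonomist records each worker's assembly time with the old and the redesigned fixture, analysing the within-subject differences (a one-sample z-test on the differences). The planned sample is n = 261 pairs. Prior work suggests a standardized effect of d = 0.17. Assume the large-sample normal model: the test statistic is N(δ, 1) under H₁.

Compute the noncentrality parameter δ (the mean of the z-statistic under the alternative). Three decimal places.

δ ≈ 2.746

δ = d·√n = 0.17 × √261 = 2.7464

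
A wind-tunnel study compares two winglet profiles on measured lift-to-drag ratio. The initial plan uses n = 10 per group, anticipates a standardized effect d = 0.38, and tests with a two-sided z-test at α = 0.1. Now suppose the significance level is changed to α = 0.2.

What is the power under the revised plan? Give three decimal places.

Power ≈ 0.349

δ = d·√(n/2) = 0.38 × √(10/2) = 0.8497 (unchanged). New critical value: z_{0.1} = 1.282.
Revised power = Φ(δ − 1.282) + Φ(−δ − 1.282) = Φ(-0.432) + Φ(-2.131) = 0.3329 + 0.0165 = 0.3495.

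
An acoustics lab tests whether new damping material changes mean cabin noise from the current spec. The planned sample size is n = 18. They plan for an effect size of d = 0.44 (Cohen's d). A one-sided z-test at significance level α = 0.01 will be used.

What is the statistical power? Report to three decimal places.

Noncentrality parameter: δ = d·√n = 0.44 × √18 = 1.8668
Critical value for a one-sided test at α = 0.01: z_α = 2.326.
Power = P(Z > 2.326 − δ) = Φ(-0.460) = 0.3229.

Power ≈ 0.323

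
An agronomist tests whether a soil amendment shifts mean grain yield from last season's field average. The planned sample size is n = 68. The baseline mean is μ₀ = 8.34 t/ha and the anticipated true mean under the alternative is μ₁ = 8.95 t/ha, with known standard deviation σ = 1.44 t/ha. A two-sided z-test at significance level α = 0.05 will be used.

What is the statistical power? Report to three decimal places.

Power ≈ 0.937

Standardized effect: d = |μ₁ − μ₀| / σ = |8.95 − 8.34| / 1.44 = 0.4236
Noncentrality parameter: δ = d·√n = 0.4236 × √68 = 3.4932
Critical value for a two-sided test at α = 0.05: z_{α/2} = 1.960.
Power = Φ(δ − 1.960) + Φ(−δ − 1.960) = Φ(1.533) + Φ(-5.453) = 0.9374 + 0.0000 = 0.9374.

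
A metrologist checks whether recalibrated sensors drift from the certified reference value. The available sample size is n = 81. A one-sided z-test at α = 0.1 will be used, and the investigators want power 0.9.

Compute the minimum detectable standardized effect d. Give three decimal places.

d ≈ 0.285

Need Φ(δ − 1.282) = 0.9, so δ = 1.282 + 1.282 = 2.563.
δ = d·√n ⇒ d = δ/√n = 2.563/√81 = 0.2848.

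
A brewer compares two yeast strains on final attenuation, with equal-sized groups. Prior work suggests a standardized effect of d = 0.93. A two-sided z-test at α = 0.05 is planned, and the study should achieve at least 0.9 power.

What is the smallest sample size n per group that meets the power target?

For power 0.9 need Φ(δ − z_{0.025}) = 0.9, so δ = z_{0.025} + z_{0.10} = 1.960 + 1.282 = 3.242.
(Ignoring the negligible lower-tail rejection probability gives the usual closed-form inversion.)
δ = d·√(n/2) ⇒ n = 2(δ/d)² = 2 × (3.242 / 0.93)² = 24.30.
Round up to the next whole unit.

n = 25 per group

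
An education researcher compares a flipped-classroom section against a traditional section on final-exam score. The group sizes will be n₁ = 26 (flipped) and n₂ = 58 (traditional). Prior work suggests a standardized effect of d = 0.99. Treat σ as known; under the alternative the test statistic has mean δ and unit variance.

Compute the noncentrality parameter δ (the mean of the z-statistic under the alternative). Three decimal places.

δ = d / √(1/n₁ + 1/n₂) = 0.99 / √(1/26 + 1/58) = 4.1947

δ ≈ 4.195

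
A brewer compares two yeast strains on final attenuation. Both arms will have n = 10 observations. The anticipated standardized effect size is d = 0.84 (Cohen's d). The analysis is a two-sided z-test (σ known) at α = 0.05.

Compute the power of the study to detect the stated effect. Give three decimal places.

Power ≈ 0.468

Noncentrality parameter: δ = d·√(n/2) = 0.84 × √(10/2) = 1.8783
Critical value for a two-sided test at α = 0.05: z_{α/2} = 1.960.
Power = Φ(δ − 1.960) + Φ(−δ − 1.960) = Φ(-0.082) + Φ(-3.838) = 0.4675 + 0.0001 = 0.4675.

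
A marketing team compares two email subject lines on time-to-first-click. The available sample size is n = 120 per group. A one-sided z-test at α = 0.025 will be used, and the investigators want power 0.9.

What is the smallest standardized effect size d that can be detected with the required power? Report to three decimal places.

d ≈ 0.418

Required noncentrality: δ = z_{0.025} + z_{0.10} = 1.960 + 1.282 = 3.242.
δ = d·√(n/2) ⇒ d = δ/√(n/2) = 3.242/√(120/2) = 0.4185.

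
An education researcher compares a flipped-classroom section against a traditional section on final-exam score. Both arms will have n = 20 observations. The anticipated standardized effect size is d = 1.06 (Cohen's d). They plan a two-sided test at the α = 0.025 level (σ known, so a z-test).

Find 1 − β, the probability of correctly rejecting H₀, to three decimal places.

Power ≈ 0.867

Noncentrality parameter: λ = d·√(n/2) = 1.06 × √(20/2) = 3.3520
Two-sided α = 0.025 → critical value z_{0.0125} = 2.241.
Power = Φ(λ − 2.241) + Φ(−λ − 2.241) = Φ(1.111) + Φ(-5.593) = 0.8666 + 0.0000 = 0.8666.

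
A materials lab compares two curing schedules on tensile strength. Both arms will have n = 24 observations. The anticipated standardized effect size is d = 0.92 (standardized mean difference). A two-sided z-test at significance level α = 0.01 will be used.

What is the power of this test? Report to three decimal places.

Power ≈ 0.729

Noncentrality parameter: δ = d·√(n/2) = 0.92 × √(24/2) = 3.1870
Critical value for a two-sided test at α = 0.01: z_{α/2} = 2.576.
Power = Φ(δ − 2.576) + Φ(−δ − 2.576) = Φ(0.611) + Φ(-5.763) = 0.7294 + 0.0000 = 0.7294.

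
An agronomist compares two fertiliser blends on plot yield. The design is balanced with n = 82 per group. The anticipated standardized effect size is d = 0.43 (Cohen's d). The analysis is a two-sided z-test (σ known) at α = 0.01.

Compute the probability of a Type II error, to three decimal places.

β ≈ 0.430

Noncentrality parameter: δ = d·√(n/2) = 0.43 × √(82/2) = 2.7533
Critical value for a two-sided test at α = 0.01: z_{α/2} = 2.576.
Power = Φ(δ − 2.576) + Φ(−δ − 2.576) = Φ(0.178) + Φ(-5.329) = 0.5704 + 0.0000 = 0.5704.
Type II error: β = 1 − power = 1 − 0.5704 = 0.4296.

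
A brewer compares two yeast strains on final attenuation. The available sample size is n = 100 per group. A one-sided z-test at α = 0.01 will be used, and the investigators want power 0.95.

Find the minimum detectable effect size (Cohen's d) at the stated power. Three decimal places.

Need Φ(δ − 2.326) = 0.95, so δ = 2.326 + 1.645 = 3.971.
δ = d·√(n/2) ⇒ d = δ/√(n/2) = 3.971/√(100/2) = 0.5616.

d ≈ 0.562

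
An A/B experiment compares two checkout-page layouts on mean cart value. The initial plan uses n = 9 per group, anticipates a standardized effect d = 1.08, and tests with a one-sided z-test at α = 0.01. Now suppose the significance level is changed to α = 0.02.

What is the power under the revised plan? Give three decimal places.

δ = d·√(n/2) = 1.08 × √(9/2) = 2.2910 (unchanged). New critical value: z_{0.02} = 2.054.
Revised power = P(Z > 2.054 − δ) = Φ(0.237) = 0.5938.

Power ≈ 0.594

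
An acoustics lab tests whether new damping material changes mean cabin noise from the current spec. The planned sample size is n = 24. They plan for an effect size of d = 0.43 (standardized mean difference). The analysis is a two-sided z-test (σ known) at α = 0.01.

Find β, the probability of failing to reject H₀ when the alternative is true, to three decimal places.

Noncentrality parameter: δ = d·√n = 0.43 × √24 = 2.1066
Two-sided α = 0.01 → critical value z_{0.005} = 2.576.
Power = Φ(δ − 2.576) + Φ(−δ − 2.576) = Φ(-0.469) + Φ(-4.682) = 0.3194 + 0.0000 = 0.3194.
Type II error: β = 1 − power = 1 − 0.3194 = 0.6806.

β ≈ 0.681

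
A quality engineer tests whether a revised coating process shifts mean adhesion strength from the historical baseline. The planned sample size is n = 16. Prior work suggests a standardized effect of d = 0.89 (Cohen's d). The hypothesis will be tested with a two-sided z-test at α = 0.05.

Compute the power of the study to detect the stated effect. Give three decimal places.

Noncentrality parameter: δ = d·√n = 0.89 × √16 = 3.5600
Critical value for a two-sided test at α = 0.05: z_{α/2} = 1.960.
Power = Φ(δ − 1.960) + Φ(−δ − 1.960) = Φ(1.600) + Φ(-5.520) = 0.9452 + 0.0000 = 0.9452.

Power ≈ 0.945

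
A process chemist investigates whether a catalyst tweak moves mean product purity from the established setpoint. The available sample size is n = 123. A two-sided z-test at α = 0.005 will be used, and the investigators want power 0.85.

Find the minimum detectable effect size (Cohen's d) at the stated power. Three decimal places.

Need Φ(δ − 2.807) = 0.85, so δ = 2.807 + 1.036 = 3.843.
(The second rejection-region term Φ(−δ − z_{α/2}) is negligible and dropped.)
δ = d·√n ⇒ d = δ/√n = 3.843/√123 = 0.3466.

d ≈ 0.347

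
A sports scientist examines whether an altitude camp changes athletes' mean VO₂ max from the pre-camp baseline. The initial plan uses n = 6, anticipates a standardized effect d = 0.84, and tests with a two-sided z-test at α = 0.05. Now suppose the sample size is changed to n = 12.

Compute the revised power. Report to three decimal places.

Power ≈ 0.829

With n = 12: δ = d·√n = 0.84 × √12 = 2.9098. Critical value z_{0.025} = 1.960.
Revised power = Φ(δ − 1.960) + Φ(−δ − 1.960) = Φ(0.950) + Φ(-4.870) = 0.8289 + 0.0000 = 0.8289.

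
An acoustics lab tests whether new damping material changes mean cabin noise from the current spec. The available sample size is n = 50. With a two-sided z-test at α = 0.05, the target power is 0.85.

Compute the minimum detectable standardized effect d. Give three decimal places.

d ≈ 0.424

Required noncentrality: δ = z_{0.025} + z_{0.15} = 1.960 + 1.036 = 2.996.
(The second rejection-region term Φ(−δ − z_{α/2}) is negligible and dropped.)
δ = d·√n ⇒ d = δ/√n = 2.996/√50 = 0.4238.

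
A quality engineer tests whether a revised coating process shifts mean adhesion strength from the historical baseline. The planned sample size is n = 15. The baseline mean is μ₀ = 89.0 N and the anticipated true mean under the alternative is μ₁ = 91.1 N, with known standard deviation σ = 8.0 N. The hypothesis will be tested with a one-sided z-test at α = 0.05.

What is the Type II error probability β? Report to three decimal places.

β ≈ 0.735

Standardized effect: d = |μ₁ − μ₀| / σ = |91.1 − 89.0| / 8.0 = 0.2625
Noncentrality parameter: δ = d·√n = 0.2625 × √15 = 1.0167
One-sided α = 0.05 → critical value z_{0.05} = 1.645.
Power = P(Z > 1.645 − δ) = Φ(-0.628) = 0.2649.
Type II error: β = 1 − power = 1 − 0.2649 = 0.7351.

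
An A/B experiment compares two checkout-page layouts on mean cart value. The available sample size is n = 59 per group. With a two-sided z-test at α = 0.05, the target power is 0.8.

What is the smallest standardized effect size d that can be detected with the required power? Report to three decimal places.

Need Φ(δ − 1.960) = 0.8, so δ = 1.960 + 0.842 = 2.802.
(The second rejection-region term Φ(−δ − z_{α/2}) is negligible and dropped.)
δ = d·√(n/2) ⇒ d = δ/√(n/2) = 2.802/√(59/2) = 0.5158.

d ≈ 0.516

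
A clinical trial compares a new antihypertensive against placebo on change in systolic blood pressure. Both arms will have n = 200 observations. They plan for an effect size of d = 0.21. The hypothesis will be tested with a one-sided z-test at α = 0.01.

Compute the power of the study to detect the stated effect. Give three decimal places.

Noncentrality parameter: δ = d·√(n/2) = 0.21 × √(200/2) = 2.1000
Critical value for a one-sided test at α = 0.01: z_α = 2.326.
Power = Φ(δ − 2.326) = Φ(-0.226) = 0.4105.

Power ≈ 0.410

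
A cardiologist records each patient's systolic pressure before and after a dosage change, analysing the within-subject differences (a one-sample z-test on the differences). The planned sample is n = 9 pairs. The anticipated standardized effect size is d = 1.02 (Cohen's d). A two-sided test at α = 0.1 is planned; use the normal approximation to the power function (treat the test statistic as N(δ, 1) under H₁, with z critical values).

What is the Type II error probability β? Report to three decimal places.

β ≈ 0.079

Noncentrality parameter: δ = d·√n = 1.02 × √9 = 3.0600
Two-sided α = 0.1 → critical value z_{0.05} = 1.645.
Power = Φ(δ − 1.645) + Φ(−δ − 1.645) = Φ(1.415) + Φ(-4.705) = 0.9215 + 0.0000 = 0.9215.
Type II error: β = 1 − power = 1 − 0.9215 = 0.0785.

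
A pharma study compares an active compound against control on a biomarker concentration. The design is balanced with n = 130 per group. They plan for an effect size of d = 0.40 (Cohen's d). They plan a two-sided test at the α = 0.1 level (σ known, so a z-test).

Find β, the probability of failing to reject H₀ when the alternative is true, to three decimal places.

Noncentrality parameter: δ = d·√(n/2) = 0.40 × √(130/2) = 3.2249
Critical value for a two-sided test at α = 0.1: z_{α/2} = 1.645.
Power = Φ(δ − 1.645) + Φ(−δ − 1.645) = Φ(1.580) + Φ(-4.870) = 0.9430 + 0.0000 = 0.9430.
Type II error: β = 1 − power = 1 − 0.9430 = 0.0570.

β ≈ 0.057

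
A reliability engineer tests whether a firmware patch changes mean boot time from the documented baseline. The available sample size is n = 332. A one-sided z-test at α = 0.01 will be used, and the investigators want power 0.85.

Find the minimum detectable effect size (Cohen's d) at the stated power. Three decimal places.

Required noncentrality: δ = z_{0.01} + z_{0.15} = 2.326 + 1.036 = 3.363.
δ = d·√n ⇒ d = δ/√n = 3.363/√332 = 0.1846.

d ≈ 0.185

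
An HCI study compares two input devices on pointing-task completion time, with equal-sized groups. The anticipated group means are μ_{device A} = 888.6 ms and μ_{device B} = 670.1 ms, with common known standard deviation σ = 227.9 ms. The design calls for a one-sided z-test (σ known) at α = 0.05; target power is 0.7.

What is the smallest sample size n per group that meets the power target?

Standardized effect: d = |μ_{device A} − μ_{device B}| / σ = |888.6 − 670.1| / 227.9 = 0.9588
For power 0.7 need Φ(δ − z_{0.05}) = 0.7, so δ = z_{0.05} + z_{0.30} = 1.645 + 0.524 = 2.169.
δ = d·√(n/2) ⇒ n = 2(δ/d)² = 2 × (2.169 / 0.9588)² = 10.24.
Rounding up, n = 11 per group.

n = 11 per group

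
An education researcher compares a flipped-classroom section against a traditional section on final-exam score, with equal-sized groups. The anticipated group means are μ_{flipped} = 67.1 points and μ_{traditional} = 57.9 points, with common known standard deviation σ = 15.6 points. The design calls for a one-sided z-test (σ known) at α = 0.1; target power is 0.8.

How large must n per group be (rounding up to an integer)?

Standardized effect: d = |μ_{flipped} − μ_{traditional}| / σ = |67.1 − 57.9| / 15.6 = 0.5897
Set Φ(δ − 1.282) = 0.8; then δ − 1.282 = Φ⁻¹(0.8) = 0.842, giving δ = 2.123.
δ = d·√(n/2) ⇒ n = 2(δ/d)² = 2 × (2.123 / 0.5897)² = 25.92.
Round up to the next whole unit.

n = 26 per group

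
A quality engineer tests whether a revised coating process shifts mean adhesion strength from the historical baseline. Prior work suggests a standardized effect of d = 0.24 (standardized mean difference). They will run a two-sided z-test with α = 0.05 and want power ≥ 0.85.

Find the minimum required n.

n = 156

For power 0.85 need Φ(δ − z_{0.025}) = 0.85, so δ = z_{0.025} + z_{0.15} = 1.960 + 1.036 = 2.996.
(The Φ(−δ − z_{α/2}) term is vanishingly small for δ > 0 and is dropped in the standard sample-size formula.)
δ = d·√n ⇒ n = (δ/d)² = (2.996 / 0.24)² = 155.87.
Rounding up, n = 156.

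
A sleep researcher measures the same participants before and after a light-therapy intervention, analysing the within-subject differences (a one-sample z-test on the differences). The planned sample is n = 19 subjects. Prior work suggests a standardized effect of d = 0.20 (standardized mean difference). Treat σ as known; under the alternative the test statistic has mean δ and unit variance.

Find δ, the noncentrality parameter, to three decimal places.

δ ≈ 0.872

The noncentrality parameter scales effect size by the design's sample-size factor: δ = d·√n = 0.20 × √19 = 0.8718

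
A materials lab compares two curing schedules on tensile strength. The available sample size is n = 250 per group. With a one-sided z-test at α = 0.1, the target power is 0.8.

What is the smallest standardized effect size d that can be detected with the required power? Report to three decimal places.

Need Φ(δ − 1.282) = 0.8, so δ = 1.282 + 0.842 = 2.123.
δ = d·√(n/2) ⇒ d = δ/√(n/2) = 2.123/√(250/2) = 0.1899.

d ≈ 0.190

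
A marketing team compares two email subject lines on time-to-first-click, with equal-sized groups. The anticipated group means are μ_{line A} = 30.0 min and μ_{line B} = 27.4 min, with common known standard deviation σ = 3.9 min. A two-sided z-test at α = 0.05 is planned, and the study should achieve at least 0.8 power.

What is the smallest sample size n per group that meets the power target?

n = 36 per group

Standardized effect: d = |μ_{line A} − μ_{line B}| / σ = |30.0 − 27.4| / 3.9 = 0.6667
For power 0.8 need Φ(δ − z_{0.025}) = 0.8, so δ = z_{0.025} + z_{0.20} = 1.960 + 0.842 = 2.802.
(Ignoring the negligible lower-tail rejection probability gives the usual closed-form inversion.)
δ = d·√(n/2) ⇒ n = 2(δ/d)² = 2 × (2.802 / 0.6667)² = 35.32.
Round up to the next whole unit.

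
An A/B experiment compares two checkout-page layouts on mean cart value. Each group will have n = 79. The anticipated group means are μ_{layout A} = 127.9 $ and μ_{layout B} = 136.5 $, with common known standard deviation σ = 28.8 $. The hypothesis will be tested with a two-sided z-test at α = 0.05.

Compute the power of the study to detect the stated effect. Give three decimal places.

Standardized effect: d = |μ_{layout A} − μ_{layout B}| / σ = |127.9 − 136.5| / 28.8 = 0.2986
Noncentrality parameter: δ = d·√(n/2) = 0.2986 × √(79/2) = 1.8767
Two-sided α = 0.05 → critical value z_{0.025} = 1.960.
Power = Φ(δ − 1.960) + Φ(−δ − 1.960) = Φ(-0.083) + Φ(-3.837) = 0.4668 + 0.0001 = 0.4669.

Power ≈ 0.467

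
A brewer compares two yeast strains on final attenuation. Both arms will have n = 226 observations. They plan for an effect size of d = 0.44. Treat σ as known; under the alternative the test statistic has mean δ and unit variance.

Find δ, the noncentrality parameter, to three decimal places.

δ ≈ 4.677

The noncentrality parameter scales effect size by the design's sample-size factor: δ = d·√(n/2) = 0.44 × √(226/2) = 4.6773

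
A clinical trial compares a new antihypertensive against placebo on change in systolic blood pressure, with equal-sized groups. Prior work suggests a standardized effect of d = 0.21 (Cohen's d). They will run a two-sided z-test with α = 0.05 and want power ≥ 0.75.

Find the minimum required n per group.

n = 315 per group

Set Φ(δ − 1.960) = 0.75; then δ − 1.960 = Φ⁻¹(0.75) = 0.674, giving δ = 2.634.
(For δ > 0 the lower-tail rejection region contributes negligibly to power, so the one-term inversion is standard.)
δ = d·√(n/2) ⇒ n = 2(δ/d)² = 2 × (2.634 / 0.21)² = 314.75.
Rounding up, n = 315 per group.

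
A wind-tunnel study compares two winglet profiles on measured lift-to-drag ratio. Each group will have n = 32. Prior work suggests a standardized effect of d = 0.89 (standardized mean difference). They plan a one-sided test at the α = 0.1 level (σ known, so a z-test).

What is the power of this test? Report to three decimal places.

Noncentrality parameter: δ = d·√(n/2) = 0.89 × √(32/2) = 3.5600
One-sided α = 0.1 → critical value z_{0.1} = 1.282.
Power = P(Z > 1.282 − δ) = Φ(2.278) = 0.9887.

Power ≈ 0.989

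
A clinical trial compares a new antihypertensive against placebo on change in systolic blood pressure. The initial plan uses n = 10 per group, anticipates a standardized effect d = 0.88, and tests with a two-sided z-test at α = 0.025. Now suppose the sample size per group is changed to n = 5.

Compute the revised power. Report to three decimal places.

With n = 5 per group: δ = d·√(n/2) = 0.88 × √(5/2) = 1.3914. Critical value z_{0.0125} = 2.241.
Revised power = Φ(δ − 2.241) + Φ(−δ − 2.241) = Φ(-0.850) + Φ(-3.633) = 0.1977 + 0.0001 = 0.1978.

Power ≈ 0.198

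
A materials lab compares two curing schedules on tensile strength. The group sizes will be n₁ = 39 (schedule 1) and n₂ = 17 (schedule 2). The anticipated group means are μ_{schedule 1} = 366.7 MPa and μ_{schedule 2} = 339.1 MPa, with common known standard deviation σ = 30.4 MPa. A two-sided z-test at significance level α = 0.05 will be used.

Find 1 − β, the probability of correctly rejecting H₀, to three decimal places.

Power ≈ 0.878

Standardized effect: d = |μ_{schedule 1} − μ_{schedule 2}| / σ = |366.7 − 339.1| / 30.4 = 0.9079
Noncentrality parameter: δ = d / √(1/n₁ + 1/n₂) = 0.9079 / √(1/39 + 1/17) = 3.1239
Critical value for a two-sided test at α = 0.05: z_{α/2} = 1.960.
Power = Φ(δ − 1.960) + Φ(−δ − 1.960) = Φ(1.164) + Φ(-5.084) = 0.8778 + 0.0000 = 0.8778.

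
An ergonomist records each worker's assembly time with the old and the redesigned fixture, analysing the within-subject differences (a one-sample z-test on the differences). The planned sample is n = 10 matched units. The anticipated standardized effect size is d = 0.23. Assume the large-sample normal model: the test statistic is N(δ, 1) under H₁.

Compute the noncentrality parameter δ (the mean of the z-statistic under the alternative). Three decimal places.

δ ≈ 0.727

δ = d·√n = 0.23 × √10 = 0.7273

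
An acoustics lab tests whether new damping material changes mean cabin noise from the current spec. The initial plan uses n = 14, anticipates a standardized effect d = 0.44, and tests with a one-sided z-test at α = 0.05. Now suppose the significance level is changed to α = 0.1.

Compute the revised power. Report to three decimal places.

δ = d·√n = 0.44 × √14 = 1.6463 (unchanged). New critical value: z_{0.1} = 1.282.
Revised power = Φ(δ − 1.282) = Φ(0.365) = 0.6424.

Power ≈ 0.642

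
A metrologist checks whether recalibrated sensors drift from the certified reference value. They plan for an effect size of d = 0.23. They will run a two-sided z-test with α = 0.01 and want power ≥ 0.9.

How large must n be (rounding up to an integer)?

Set Φ(δ − 2.576) = 0.9; then δ − 2.576 = Φ⁻¹(0.9) = 1.282, giving δ = 3.857.
(For δ > 0 the lower-tail rejection region contributes negligibly to power, so the one-term inversion is standard.)
δ = d·√n ⇒ n = (δ/d)² = (3.857 / 0.23)² = 281.27.
Round up to the next whole unit.

n = 282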